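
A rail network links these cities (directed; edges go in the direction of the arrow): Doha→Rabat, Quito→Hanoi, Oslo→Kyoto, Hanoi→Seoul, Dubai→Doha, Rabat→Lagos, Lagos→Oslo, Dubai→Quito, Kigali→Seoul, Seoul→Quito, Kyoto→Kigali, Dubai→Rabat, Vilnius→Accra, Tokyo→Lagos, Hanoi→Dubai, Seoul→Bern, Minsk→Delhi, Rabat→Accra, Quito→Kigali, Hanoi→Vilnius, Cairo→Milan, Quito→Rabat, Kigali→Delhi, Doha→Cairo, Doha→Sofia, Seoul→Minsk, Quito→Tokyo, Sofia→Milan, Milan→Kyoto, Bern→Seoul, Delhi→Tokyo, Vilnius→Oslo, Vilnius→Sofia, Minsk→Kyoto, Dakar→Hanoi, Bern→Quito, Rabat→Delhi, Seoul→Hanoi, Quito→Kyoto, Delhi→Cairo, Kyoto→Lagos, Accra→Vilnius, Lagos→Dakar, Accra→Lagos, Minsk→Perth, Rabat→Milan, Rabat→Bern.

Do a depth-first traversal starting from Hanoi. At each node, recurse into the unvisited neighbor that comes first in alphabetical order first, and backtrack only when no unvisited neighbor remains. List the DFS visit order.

Hanoi, Dubai, Doha, Cairo, Milan, Kyoto, Kigali, Delhi, Tokyo, Lagos, Dakar, Oslo, Seoul, Bern, Quito, Rabat, Accra, Vilnius, Sofia, Minsk, Perth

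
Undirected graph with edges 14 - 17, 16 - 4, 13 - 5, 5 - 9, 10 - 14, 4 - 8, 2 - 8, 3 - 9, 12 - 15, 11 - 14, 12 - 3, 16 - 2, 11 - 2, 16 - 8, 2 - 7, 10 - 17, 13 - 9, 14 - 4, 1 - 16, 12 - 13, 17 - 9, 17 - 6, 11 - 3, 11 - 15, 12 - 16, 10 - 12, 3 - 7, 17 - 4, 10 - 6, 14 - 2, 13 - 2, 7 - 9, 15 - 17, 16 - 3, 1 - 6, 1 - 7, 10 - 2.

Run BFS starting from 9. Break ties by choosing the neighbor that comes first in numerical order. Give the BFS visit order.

Visit 9; enqueue 3, 5, 7, 13, 17 → queue [3, 5, 7, 13, 17]
Visit 3; enqueue 11, 12, 16 → queue [5, 7, 13, 17, 11, 12, 16]
Visit 5 → queue [7, 13, 17, 11, 12, 16]
Visit 7; enqueue 1, 2 → queue [13, 17, 11, 12, 16, 1, 2]
Visit 13 → queue [17, 11, 12, 16, 1, 2]
Visit 17; enqueue 4, 6, 10, 14, 15 → queue [11, 12, 16, 1, 2, 4, 6, 10, 14, 15]
Visit 11 → queue [12, 16, 1, 2, 4, 6, 10, 14, 15]
Visit 12 → queue [16, 1, 2, 4, 6, 10, 14, 15]
Visit 16; enqueue 8 → queue [1, 2, 4, 6, 10, 14, 15, 8]
Visit 1 → queue [2, 4, 6, 10, 14, 15, 8]
Visit 2 → queue [4, 6, 10, 14, 15, 8]
Visit 4 → queue [6, 10, 14, 15, 8]
Visit 6 → queue [10, 14, 15, 8]
Visit 10 → queue [14, 15, 8]
Visit 14 → queue [15, 8]
Visit 15 → queue [8]
Visit 8 → queue []

9 → 3 → 5 → 7 → 13 → 17 → 11 → 12 → 16 → 1 → 2 → 4 → 6 → 10 → 14 → 15 → 8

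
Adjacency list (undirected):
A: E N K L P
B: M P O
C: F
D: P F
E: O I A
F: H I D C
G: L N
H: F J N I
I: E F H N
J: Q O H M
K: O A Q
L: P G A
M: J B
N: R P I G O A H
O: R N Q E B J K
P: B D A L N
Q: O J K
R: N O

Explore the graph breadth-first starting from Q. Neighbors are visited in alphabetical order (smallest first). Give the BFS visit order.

Visit Q; enqueue J, K, O → queue [J, K, O]
Visit J; enqueue H, M → queue [K, O, H, M]
Visit K; enqueue A → queue [O, H, M, A]
Visit O; enqueue B, E, N, R → queue [H, M, A, B, E, N, R]
Visit H; enqueue F, I → queue [M, A, B, E, N, R, F, I]
Visit M → queue [A, B, E, N, R, F, I]
Visit A; enqueue L, P → queue [B, E, N, R, F, I, L, P]
Visit B → queue [E, N, R, F, I, L, P]
Visit E → queue [N, R, F, I, L, P]
Visit N; enqueue G → queue [R, F, I, L, P, G]
Visit R → queue [F, I, L, P, G]
Visit F; enqueue C, D → queue [I, L, P, G, C, D]
Visit I → queue [L, P, G, C, D]
Visit L → queue [P, G, C, D]
Visit P → queue [G, C, D]
Visit G → queue [C, D]
Visit C → queue [D]
Visit D → queue []

Q, J, K, O, H, M, A, B, E, N, R, F, I, L, P, G, C, D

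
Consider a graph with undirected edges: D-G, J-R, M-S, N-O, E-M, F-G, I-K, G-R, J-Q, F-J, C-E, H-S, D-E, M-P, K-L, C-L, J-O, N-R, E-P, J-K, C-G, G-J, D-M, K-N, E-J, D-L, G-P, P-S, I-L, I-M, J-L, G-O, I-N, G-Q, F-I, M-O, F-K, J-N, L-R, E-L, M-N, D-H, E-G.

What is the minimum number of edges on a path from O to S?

Level 0: O
Level 1: G, J, M, N
Level 2: C, D, E, F, I, K, L, P, Q, R, S
Level 3: H
S first appears at level 2.

2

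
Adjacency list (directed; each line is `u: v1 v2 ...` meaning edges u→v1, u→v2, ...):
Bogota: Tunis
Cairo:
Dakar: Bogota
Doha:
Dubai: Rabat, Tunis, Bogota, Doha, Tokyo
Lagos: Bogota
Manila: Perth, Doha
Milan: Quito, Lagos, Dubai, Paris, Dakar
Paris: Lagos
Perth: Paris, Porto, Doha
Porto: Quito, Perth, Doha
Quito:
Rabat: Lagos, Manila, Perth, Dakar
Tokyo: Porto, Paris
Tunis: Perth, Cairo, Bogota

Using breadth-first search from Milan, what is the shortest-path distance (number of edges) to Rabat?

Level 0: Milan
Level 1: Dakar, Dubai, Lagos, Paris, Quito
Level 2: Bogota, Doha, Rabat, Tokyo, Tunis
Level 3: Cairo, Manila, Perth, Porto
Rabat first appears at level 2.

2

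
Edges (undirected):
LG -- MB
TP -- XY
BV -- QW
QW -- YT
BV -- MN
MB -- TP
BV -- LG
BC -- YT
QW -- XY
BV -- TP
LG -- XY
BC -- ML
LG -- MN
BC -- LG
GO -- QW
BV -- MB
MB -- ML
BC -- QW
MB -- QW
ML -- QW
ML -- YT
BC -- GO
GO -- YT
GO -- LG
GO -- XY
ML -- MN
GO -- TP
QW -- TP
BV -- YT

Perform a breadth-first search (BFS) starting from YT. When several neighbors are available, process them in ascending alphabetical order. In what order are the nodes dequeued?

Visit YT; enqueue BC, BV, GO, ML, QW → queue [BC, BV, GO, ML, QW]
Visit BC; enqueue LG → queue [BV, GO, ML, QW, LG]
Visit BV; enqueue MB, MN, TP → queue [GO, ML, QW, LG, MB, MN, TP]
Visit GO; enqueue XY → queue [ML, QW, LG, MB, MN, TP, XY]
Visit ML → queue [QW, LG, MB, MN, TP, XY]
Visit QW → queue [LG, MB, MN, TP, XY]
Visit LG → queue [MB, MN, TP, XY]
Visit MB → queue [MN, TP, XY]
Visit MN → queue [TP, XY]
Visit TP → queue [XY]
Visit XY → queue []

YT -> BC -> BV -> GO -> ML -> QW -> LG -> MB -> MN -> TP -> XY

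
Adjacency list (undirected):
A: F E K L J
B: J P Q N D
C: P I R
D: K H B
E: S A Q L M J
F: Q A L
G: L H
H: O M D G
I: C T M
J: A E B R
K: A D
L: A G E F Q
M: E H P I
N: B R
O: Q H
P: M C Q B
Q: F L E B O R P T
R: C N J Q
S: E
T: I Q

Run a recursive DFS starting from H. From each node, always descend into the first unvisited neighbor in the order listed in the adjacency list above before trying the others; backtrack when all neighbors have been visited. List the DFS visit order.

H O Q F A E S L G M P C I T R N B J D K

Visit H
H → O
O → Q
Q → F
F → A
A → E
E → S
E → L
L → G
E → M
M → P
P → C
C → I
I → T
C → R
R → N
N → B
B → J
B → D
D → K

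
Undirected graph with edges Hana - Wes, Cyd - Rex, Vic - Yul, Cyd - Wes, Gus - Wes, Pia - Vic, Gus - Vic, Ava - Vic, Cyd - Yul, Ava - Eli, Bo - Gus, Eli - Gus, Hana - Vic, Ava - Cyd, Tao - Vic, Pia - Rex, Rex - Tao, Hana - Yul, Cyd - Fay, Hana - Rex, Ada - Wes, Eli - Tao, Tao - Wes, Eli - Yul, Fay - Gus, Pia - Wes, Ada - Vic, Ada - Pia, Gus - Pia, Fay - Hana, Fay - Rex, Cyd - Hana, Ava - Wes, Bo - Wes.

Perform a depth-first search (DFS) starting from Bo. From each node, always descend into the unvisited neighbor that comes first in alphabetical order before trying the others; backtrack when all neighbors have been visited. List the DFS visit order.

Visit Bo
Bo → Gus
Gus → Eli
Eli → Ava
Ava → Cyd
Cyd → Fay
Fay → Hana
Hana → Rex
Rex → Pia
Pia → Ada
Ada → Vic
Vic → Tao
Tao → Wes
Vic → Yul

Bo → Gus → Eli → Ava → Cyd → Fay → Hana → Rex → Pia → Ada → Vic → Tao → Wes → Yul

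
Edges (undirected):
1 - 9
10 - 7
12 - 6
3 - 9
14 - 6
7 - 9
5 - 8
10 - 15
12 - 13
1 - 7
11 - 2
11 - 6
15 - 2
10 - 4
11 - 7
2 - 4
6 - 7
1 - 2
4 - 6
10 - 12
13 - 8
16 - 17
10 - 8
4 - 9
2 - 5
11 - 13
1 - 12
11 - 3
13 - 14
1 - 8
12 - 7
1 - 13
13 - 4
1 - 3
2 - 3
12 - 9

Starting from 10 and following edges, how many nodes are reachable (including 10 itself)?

15

BFS from 10 visits: 10, 15, 12, 8, 7, 4, 2, 13, 9, 6, 1, 5, 11, 3, 14
Reachable nodes: 15 of 17 total.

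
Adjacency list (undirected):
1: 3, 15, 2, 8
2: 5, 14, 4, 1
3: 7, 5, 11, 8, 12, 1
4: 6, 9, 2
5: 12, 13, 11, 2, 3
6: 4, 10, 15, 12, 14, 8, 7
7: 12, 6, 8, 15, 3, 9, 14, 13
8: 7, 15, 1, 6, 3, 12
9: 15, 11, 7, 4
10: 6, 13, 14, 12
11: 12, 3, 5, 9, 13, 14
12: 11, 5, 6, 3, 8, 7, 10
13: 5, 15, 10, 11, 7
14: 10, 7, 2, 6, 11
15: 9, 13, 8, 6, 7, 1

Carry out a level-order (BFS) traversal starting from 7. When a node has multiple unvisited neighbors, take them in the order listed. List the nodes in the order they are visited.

Visit 7; enqueue 12, 6, 8, 15, 3, 9, 14, 13 → queue [12, 6, 8, 15, 3, 9, 14, 13]
Visit 12; enqueue 11, 5, 10 → queue [6, 8, 15, 3, 9, 14, 13, 11, 5, 10]
Visit 6; enqueue 4 → queue [8, 15, 3, 9, 14, 13, 11, 5, 10, 4]
Visit 8; enqueue 1 → queue [15, 3, 9, 14, 13, 11, 5, 10, 4, 1]
Visit 15 → queue [3, 9, 14, 13, 11, 5, 10, 4, 1]
Visit 3 → queue [9, 14, 13, 11, 5, 10, 4, 1]
Visit 9 → queue [14, 13, 11, 5, 10, 4, 1]
Visit 14; enqueue 2 → queue [13, 11, 5, 10, 4, 1, 2]
Visit 13 → queue [11, 5, 10, 4, 1, 2]
Visit 11 → queue [5, 10, 4, 1, 2]
Visit 5 → queue [10, 4, 1, 2]
Visit 10 → queue [4, 1, 2]
Visit 4 → queue [1, 2]
Visit 1 → queue [2]
Visit 2 → queue []

7 → 12 → 6 → 8 → 15 → 3 → 9 → 14 → 13 → 11 → 5 → 10 → 4 → 1 → 2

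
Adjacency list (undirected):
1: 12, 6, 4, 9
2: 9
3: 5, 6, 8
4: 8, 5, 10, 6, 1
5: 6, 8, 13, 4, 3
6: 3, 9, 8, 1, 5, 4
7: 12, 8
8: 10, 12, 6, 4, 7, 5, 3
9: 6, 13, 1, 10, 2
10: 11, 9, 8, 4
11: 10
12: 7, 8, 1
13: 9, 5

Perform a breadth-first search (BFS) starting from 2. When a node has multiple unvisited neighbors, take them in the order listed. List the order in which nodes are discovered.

2, 9, 6, 13, 1, 10, 3, 8, 5, 4, 12, 11, 7

Visit 2; enqueue 9 → queue [9]
Visit 9; enqueue 6, 13, 1, 10 → queue [6, 13, 1, 10]
Visit 6; enqueue 3, 8, 5, 4 → queue [13, 1, 10, 3, 8, 5, 4]
Visit 13 → queue [1, 10, 3, 8, 5, 4]
Visit 1; enqueue 12 → queue [10, 3, 8, 5, 4, 12]
Visit 10; enqueue 11 → queue [3, 8, 5, 4, 12, 11]
Visit 3 → queue [8, 5, 4, 12, 11]
Visit 8; enqueue 7 → queue [5, 4, 12, 11, 7]
Visit 5 → queue [4, 12, 11, 7]
Visit 4 → queue [12, 11, 7]
Visit 12 → queue [11, 7]
Visit 11 → queue [7]
Visit 7 → queue []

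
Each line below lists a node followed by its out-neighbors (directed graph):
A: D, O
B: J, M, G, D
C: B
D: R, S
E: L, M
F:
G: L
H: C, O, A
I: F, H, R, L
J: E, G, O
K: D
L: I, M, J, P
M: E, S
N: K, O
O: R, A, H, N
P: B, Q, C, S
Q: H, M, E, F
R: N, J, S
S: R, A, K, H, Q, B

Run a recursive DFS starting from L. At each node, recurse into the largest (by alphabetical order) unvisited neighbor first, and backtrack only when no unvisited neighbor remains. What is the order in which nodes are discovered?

L -> P -> S -> R -> N -> O -> H -> C -> B -> M -> E -> J -> G -> D -> A -> K -> Q -> F -> I

Visit L
L → P
P → S
S → R
R → N
N → O
O → H
H → C
C → B
B → M
M → E
B → J
J → G
B → D
H → A
N → K
S → Q
Q → F
L → I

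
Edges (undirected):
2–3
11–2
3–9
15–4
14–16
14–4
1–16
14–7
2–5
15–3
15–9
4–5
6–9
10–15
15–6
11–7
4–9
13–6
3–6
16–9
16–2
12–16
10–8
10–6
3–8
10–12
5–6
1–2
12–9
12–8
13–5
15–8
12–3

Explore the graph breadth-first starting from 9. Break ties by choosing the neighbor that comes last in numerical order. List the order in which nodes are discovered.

Visit 9; enqueue 16, 15, 12, 6, 4, 3 → queue [16, 15, 12, 6, 4, 3]
Visit 16; enqueue 14, 2, 1 → queue [15, 12, 6, 4, 3, 14, 2, 1]
Visit 15; enqueue 10, 8 → queue [12, 6, 4, 3, 14, 2, 1, 10, 8]
Visit 12 → queue [6, 4, 3, 14, 2, 1, 10, 8]
Visit 6; enqueue 13, 5 → queue [4, 3, 14, 2, 1, 10, 8, 13, 5]
Visit 4 → queue [3, 14, 2, 1, 10, 8, 13, 5]
Visit 3 → queue [14, 2, 1, 10, 8, 13, 5]
Visit 14; enqueue 7 → queue [2, 1, 10, 8, 13, 5, 7]
Visit 2; enqueue 11 → queue [1, 10, 8, 13, 5, 7, 11]
Visit 1 → queue [10, 8, 13, 5, 7, 11]
Visit 10 → queue [8, 13, 5, 7, 11]
Visit 8 → queue [13, 5, 7, 11]
Visit 13 → queue [5, 7, 11]
Visit 5 → queue [7, 11]
Visit 7 → queue [11]
Visit 11 → queue []

9 16 15 12 6 4 3 14 2 1 10 8 13 5 7 11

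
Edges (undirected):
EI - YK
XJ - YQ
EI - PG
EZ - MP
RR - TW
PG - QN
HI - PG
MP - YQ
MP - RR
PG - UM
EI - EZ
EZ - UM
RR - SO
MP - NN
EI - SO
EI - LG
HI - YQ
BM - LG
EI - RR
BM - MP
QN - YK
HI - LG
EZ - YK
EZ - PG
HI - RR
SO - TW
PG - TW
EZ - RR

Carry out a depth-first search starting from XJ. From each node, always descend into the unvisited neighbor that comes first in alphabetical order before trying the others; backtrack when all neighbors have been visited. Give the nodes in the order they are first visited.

Visit XJ
XJ → YQ
YQ → HI
HI → LG
LG → BM
BM → MP
MP → EZ
EZ → EI
EI → PG
PG → QN
QN → YK
PG → TW
TW → RR
RR → SO
PG → UM
MP → NN

XJ, YQ, HI, LG, BM, MP, EZ, EI, PG, QN, YK, TW, RR, SO, UM, NN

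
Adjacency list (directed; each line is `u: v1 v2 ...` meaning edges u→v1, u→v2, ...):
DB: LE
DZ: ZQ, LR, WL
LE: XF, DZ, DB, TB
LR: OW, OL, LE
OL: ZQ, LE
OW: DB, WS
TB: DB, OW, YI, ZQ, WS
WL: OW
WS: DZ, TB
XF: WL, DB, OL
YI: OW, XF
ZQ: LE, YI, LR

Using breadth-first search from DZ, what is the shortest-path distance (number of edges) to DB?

3

Level 0: DZ
Level 1: LR, WL, ZQ
Level 2: LE, OL, OW, YI
Level 3: DB, TB, WS, XF
DB first appears at level 3.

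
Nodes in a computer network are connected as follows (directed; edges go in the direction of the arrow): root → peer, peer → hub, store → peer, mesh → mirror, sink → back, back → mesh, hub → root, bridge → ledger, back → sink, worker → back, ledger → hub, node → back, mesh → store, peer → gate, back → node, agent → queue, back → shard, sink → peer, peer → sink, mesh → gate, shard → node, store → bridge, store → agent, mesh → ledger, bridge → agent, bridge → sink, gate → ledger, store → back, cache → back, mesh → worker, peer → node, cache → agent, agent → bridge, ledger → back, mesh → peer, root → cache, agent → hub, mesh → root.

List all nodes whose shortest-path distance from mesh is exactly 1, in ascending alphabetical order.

gate, ledger, mirror, peer, root, store, worker

Level 0: mesh
Level 1: gate, ledger, mirror, peer, root, store, worker
Level 2: agent, back, bridge, cache, hub, node, sink
Level 3: queue, shard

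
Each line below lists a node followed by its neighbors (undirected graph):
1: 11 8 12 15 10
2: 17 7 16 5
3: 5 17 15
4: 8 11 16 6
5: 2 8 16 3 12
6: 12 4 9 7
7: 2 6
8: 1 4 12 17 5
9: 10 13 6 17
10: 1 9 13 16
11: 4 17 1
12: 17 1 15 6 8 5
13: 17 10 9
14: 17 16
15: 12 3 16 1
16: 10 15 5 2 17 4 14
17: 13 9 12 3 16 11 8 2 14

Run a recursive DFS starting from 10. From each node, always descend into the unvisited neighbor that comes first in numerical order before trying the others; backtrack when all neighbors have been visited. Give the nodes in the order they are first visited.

Visit 10
10 → 1
1 → 8
8 → 4
4 → 6
6 → 7
7 → 2
2 → 5
5 → 3
3 → 15
15 → 12
12 → 17
17 → 9
9 → 13
17 → 11
17 → 14
14 → 16

10 1 8 4 6 7 2 5 3 15 12 17 9 13 11 14 16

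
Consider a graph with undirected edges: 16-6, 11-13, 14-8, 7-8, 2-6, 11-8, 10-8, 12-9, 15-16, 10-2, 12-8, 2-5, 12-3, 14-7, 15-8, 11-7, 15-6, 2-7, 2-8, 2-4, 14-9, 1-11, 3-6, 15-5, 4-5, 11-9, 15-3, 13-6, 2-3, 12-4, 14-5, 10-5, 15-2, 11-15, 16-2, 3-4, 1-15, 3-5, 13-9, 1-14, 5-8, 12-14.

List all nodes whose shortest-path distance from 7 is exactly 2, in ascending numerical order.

1, 3, 4, 5, 6, 9, 10, 12, 13, 15, 16

Level 0: 7
Level 1: 2, 8, 11, 14
Level 2: 1, 3, 4, 5, 6, 9, 10, 12, 13, 15, 16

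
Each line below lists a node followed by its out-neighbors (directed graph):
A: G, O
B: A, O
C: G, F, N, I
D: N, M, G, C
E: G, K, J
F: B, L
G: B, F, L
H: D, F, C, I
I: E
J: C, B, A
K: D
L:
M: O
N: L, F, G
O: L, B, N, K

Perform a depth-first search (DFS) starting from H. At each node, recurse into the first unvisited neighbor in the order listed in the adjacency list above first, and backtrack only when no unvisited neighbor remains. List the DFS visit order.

Visit H
H → D
D → N
N → L
N → F
F → B
B → A
A → G
A → O
O → K
D → M
D → C
C → I
I → E
E → J

H D N L F B A G O K M C I E J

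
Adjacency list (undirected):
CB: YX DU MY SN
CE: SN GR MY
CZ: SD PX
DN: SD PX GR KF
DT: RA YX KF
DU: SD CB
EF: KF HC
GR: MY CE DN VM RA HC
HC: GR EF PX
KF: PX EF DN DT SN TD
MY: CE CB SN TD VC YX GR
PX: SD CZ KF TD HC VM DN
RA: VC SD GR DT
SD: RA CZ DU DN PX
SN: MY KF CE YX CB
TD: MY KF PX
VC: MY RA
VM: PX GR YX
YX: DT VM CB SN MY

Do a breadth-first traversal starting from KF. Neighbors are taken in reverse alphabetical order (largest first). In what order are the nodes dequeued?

KF, TD, SN, PX, EF, DT, DN, MY, YX, CE, CB, VM, SD, HC, CZ, RA, GR, VC, DU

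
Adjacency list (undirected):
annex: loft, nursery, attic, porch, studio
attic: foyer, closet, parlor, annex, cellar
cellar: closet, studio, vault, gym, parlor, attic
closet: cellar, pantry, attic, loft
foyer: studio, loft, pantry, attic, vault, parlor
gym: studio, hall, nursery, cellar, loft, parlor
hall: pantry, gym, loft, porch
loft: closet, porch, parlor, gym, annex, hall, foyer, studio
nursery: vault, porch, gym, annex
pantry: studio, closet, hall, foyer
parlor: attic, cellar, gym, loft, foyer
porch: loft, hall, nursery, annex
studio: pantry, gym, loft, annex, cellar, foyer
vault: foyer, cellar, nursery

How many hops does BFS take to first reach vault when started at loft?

2

Level 0: loft
Level 1: annex, closet, foyer, gym, hall, parlor, porch, studio
Level 2: attic, cellar, nursery, pantry, vault
vault first appears at level 2.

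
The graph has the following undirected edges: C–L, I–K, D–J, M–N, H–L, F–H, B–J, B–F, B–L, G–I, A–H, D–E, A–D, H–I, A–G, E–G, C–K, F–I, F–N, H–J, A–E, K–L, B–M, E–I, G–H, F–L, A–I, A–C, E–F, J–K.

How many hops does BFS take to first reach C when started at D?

Level 0: D
Level 1: A, E, J
Level 2: B, C, F, G, H, I, K
Level 3: L, M, N
C first appears at level 2.

2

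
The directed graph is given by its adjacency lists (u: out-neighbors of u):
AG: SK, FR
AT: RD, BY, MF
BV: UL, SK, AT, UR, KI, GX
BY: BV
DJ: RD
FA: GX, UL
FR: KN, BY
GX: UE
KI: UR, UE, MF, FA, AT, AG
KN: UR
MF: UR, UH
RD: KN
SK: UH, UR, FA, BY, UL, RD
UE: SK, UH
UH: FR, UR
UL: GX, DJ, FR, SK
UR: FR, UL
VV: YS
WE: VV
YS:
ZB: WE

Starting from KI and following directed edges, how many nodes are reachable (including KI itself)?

BFS from KI visits: KI, UR, UE, MF, FA, AT, AG, UL, FR, UH, SK, GX, RD, BY, DJ, KN, BV
Reachable nodes: 17 of 21 total.

17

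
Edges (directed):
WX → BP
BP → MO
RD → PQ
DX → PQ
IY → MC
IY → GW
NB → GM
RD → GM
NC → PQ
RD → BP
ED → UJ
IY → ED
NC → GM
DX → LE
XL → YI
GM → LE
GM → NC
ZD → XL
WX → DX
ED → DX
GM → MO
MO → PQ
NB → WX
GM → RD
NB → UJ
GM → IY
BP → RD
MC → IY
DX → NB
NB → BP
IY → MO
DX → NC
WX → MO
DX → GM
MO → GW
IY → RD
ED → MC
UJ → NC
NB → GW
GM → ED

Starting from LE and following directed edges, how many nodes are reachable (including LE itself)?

BFS from LE visits: LE
Reachable nodes: 1 of 18 total.

1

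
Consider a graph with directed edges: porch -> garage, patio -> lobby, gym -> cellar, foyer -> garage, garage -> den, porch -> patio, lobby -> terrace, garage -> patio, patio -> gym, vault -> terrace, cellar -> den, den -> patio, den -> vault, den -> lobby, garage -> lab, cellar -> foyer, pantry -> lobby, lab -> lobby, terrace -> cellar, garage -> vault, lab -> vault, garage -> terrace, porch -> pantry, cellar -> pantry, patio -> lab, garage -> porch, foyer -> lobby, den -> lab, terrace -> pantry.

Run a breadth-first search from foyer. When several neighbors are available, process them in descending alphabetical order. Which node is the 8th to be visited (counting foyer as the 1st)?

Visit foyer; enqueue lobby, garage → queue [lobby, garage]
Visit lobby; enqueue terrace → queue [garage, terrace]
Visit garage; enqueue vault, porch, patio, lab, den → queue [terrace, vault, porch, patio, lab, den]
Visit terrace; enqueue pantry, cellar → queue [vault, porch, patio, lab, den, pantry, cellar]
Visit vault → queue [porch, patio, lab, den, pantry, cellar]
Visit porch → queue [patio, lab, den, pantry, cellar]
Visit patio; enqueue gym → queue [lab, den, pantry, cellar, gym]
Visit lab → queue [den, pantry, cellar, gym]
Visit den → queue [pantry, cellar, gym]
Visit pantry → queue [cellar, gym]
Visit cellar → queue [gym]
Visit gym → queue []

Visit order: foyer, lobby, garage, terrace, vault, porch, patio, lab, den, pantry, cellar, gym

lab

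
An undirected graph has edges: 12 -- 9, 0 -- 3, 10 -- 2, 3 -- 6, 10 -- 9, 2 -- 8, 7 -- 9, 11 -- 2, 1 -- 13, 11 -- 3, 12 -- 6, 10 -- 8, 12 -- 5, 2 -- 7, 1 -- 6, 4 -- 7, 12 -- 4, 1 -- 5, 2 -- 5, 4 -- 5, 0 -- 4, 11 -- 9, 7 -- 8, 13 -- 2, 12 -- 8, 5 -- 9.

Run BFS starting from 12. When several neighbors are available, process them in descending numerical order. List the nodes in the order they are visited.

Visit 12; enqueue 9, 8, 6, 5, 4 → queue [9, 8, 6, 5, 4]
Visit 9; enqueue 11, 10, 7 → queue [8, 6, 5, 4, 11, 10, 7]
Visit 8; enqueue 2 → queue [6, 5, 4, 11, 10, 7, 2]
Visit 6; enqueue 3, 1 → queue [5, 4, 11, 10, 7, 2, 3, 1]
Visit 5 → queue [4, 11, 10, 7, 2, 3, 1]
Visit 4; enqueue 0 → queue [11, 10, 7, 2, 3, 1, 0]
Visit 11 → queue [10, 7, 2, 3, 1, 0]
Visit 10 → queue [7, 2, 3, 1, 0]
Visit 7 → queue [2, 3, 1, 0]
Visit 2; enqueue 13 → queue [3, 1, 0, 13]
Visit 3 → queue [1, 0, 13]
Visit 1 → queue [0, 13]
Visit 0 → queue [13]
Visit 13 → queue []

12 -> 9 -> 8 -> 6 -> 5 -> 4 -> 11 -> 10 -> 7 -> 2 -> 3 -> 1 -> 0 -> 13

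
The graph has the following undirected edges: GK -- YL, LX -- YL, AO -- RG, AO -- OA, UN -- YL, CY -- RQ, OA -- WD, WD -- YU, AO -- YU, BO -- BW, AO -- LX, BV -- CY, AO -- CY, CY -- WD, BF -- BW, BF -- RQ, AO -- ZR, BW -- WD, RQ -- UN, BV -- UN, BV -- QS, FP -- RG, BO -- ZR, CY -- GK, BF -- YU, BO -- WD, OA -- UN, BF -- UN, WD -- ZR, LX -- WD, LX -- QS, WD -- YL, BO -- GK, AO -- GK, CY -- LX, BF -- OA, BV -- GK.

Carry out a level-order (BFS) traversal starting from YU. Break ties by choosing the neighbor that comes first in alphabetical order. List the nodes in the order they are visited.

Visit YU; enqueue AO, BF, WD → queue [AO, BF, WD]
Visit AO; enqueue CY, GK, LX, OA, RG, ZR → queue [BF, WD, CY, GK, LX, OA, RG, ZR]
Visit BF; enqueue BW, RQ, UN → queue [WD, CY, GK, LX, OA, RG, ZR, BW, RQ, UN]
Visit WD; enqueue BO, YL → queue [CY, GK, LX, OA, RG, ZR, BW, RQ, UN, BO, YL]
Visit CY; enqueue BV → queue [GK, LX, OA, RG, ZR, BW, RQ, UN, BO, YL, BV]
Visit GK → queue [LX, OA, RG, ZR, BW, RQ, UN, BO, YL, BV]
Visit LX; enqueue QS → queue [OA, RG, ZR, BW, RQ, UN, BO, YL, BV, QS]
Visit OA → queue [RG, ZR, BW, RQ, UN, BO, YL, BV, QS]
Visit RG; enqueue FP → queue [ZR, BW, RQ, UN, BO, YL, BV, QS, FP]
Visit ZR → queue [BW, RQ, UN, BO, YL, BV, QS, FP]
Visit BW → queue [RQ, UN, BO, YL, BV, QS, FP]
Visit RQ → queue [UN, BO, YL, BV, QS, FP]
Visit UN → queue [BO, YL, BV, QS, FP]
Visit BO → queue [YL, BV, QS, FP]
Visit YL → queue [BV, QS, FP]
Visit BV → queue [QS, FP]
Visit QS → queue [FP]
Visit FP → queue []

YU AO BF WD CY GK LX OA RG ZR BW RQ UN BO YL BV QS FP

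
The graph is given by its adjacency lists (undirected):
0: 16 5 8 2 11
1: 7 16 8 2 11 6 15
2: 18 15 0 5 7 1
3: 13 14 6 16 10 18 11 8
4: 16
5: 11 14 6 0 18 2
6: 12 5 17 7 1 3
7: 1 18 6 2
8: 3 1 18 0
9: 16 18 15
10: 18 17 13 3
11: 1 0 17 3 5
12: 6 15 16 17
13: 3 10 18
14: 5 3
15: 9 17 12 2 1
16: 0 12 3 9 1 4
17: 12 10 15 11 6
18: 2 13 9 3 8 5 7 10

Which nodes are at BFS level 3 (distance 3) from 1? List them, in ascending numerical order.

Level 0: 1
Level 1: 2, 6, 7, 8, 11, 15, 16
Level 2: 0, 3, 4, 5, 9, 12, 17, 18
Level 3: 10, 13, 14

10, 13, 14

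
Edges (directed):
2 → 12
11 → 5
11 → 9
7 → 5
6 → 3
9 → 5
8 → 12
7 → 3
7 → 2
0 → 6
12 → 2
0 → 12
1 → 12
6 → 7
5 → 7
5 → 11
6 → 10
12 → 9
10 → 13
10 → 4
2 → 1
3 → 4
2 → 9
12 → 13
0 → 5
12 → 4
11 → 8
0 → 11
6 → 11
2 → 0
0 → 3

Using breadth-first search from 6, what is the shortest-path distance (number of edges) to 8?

2

Level 0: 6
Level 1: 3, 7, 10, 11
Level 2: 2, 4, 5, 8, 9, 13
Level 3: 0, 1, 12
8 first appears at level 2.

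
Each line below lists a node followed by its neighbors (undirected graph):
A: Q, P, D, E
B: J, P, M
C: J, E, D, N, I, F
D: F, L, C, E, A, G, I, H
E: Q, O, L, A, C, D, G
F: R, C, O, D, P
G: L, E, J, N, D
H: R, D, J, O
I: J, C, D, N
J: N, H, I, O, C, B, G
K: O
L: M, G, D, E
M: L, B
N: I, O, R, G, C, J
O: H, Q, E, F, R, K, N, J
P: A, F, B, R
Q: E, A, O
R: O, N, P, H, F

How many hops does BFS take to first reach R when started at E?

2

Level 0: E
Level 1: A, C, D, G, L, O, Q
Level 2: F, H, I, J, K, M, N, P, R
Level 3: B
R first appears at level 2.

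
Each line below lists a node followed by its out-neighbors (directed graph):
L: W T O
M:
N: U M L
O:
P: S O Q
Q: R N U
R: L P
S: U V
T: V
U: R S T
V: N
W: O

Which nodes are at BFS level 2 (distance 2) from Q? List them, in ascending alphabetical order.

L, M, P, S, T

Level 0: Q
Level 1: N, R, U
Level 2: L, M, P, S, T
Level 3: O, V, W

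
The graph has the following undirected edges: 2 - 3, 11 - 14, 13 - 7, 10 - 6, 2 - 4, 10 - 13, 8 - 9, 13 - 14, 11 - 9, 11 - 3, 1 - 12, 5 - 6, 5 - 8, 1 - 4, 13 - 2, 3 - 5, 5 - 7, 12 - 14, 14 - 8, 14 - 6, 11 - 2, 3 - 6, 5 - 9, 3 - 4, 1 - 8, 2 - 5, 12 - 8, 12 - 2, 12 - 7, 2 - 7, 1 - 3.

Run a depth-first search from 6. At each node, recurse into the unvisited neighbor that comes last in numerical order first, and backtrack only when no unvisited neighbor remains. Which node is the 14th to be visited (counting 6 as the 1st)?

1

Visit 6
6 → 14
14 → 13
13 → 10
13 → 7
7 → 12
12 → 8
8 → 9
9 → 11
11 → 3
3 → 5
5 → 2
2 → 4
4 → 1

Visit order: 6, 14, 13, 10, 7, 12, 8, 9, 11, 3, 5, 2, 4, 1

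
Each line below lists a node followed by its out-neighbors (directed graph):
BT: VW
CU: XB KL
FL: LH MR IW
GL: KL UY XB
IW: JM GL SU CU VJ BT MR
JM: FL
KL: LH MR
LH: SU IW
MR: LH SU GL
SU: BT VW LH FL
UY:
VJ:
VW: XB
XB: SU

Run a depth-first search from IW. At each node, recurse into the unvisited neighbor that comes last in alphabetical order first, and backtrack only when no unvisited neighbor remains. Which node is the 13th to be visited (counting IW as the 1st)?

JM

Visit IW
IW → VJ
IW → SU
SU → VW
VW → XB
SU → LH
SU → FL
FL → MR
MR → GL
GL → UY
GL → KL
SU → BT
IW → JM
IW → CU

Visit order: IW, VJ, SU, VW, XB, LH, FL, MR, GL, UY, KL, BT, JM, CU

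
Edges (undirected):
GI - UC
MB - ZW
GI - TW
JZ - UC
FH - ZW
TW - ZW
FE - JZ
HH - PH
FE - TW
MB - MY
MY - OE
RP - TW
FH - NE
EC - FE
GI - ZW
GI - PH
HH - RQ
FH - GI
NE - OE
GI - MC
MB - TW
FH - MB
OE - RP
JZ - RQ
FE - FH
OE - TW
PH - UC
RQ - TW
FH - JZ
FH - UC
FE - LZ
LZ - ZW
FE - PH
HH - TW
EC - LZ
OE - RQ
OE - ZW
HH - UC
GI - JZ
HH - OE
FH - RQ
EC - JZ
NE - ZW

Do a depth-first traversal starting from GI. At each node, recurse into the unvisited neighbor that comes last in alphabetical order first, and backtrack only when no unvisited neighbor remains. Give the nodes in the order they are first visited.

Visit GI
GI → ZW
ZW → TW
TW → RQ
RQ → OE
OE → RP
OE → NE
NE → FH
FH → UC
UC → PH
PH → HH
PH → FE
FE → LZ
LZ → EC
EC → JZ
FH → MB
MB → MY
GI → MC

GI ZW TW RQ OE RP NE FH UC PH HH FE LZ EC JZ MB MY MC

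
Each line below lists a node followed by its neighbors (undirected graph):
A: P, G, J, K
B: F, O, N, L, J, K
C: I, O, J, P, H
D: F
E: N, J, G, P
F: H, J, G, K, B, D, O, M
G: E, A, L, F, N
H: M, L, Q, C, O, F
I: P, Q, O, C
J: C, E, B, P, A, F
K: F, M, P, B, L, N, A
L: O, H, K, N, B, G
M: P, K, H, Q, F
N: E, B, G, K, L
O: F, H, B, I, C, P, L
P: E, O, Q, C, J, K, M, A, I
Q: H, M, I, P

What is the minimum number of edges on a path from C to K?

2

Level 0: C
Level 1: H, I, J, O, P
Level 2: A, B, E, F, K, L, M, Q
Level 3: D, G, N
K first appears at level 2.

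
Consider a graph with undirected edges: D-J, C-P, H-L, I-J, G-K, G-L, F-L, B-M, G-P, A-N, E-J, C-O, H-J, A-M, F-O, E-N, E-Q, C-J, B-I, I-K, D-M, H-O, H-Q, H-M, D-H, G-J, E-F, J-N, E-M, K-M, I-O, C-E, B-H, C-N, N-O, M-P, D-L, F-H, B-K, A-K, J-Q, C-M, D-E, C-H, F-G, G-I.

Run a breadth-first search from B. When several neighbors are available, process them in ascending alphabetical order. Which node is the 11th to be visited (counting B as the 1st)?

Visit B; enqueue H, I, K, M → queue [H, I, K, M]
Visit H; enqueue C, D, F, J, L, O, Q → queue [I, K, M, C, D, F, J, L, O, Q]
Visit I; enqueue G → queue [K, M, C, D, F, J, L, O, Q, G]
Visit K; enqueue A → queue [M, C, D, F, J, L, O, Q, G, A]
Visit M; enqueue E, P → queue [C, D, F, J, L, O, Q, G, A, E, P]
Visit C; enqueue N → queue [D, F, J, L, O, Q, G, A, E, P, N]
Visit D → queue [F, J, L, O, Q, G, A, E, P, N]
Visit F → queue [J, L, O, Q, G, A, E, P, N]
Visit J → queue [L, O, Q, G, A, E, P, N]
Visit L → queue [O, Q, G, A, E, P, N]
Visit O → queue [Q, G, A, E, P, N]
Visit Q → queue [G, A, E, P, N]
Visit G → queue [A, E, P, N]
Visit A → queue [E, P, N]
Visit E → queue [P, N]
Visit P → queue [N]
Visit N → queue []

Visit order: B, H, I, K, M, C, D, F, J, L, O, Q, G, A, E, P, N

O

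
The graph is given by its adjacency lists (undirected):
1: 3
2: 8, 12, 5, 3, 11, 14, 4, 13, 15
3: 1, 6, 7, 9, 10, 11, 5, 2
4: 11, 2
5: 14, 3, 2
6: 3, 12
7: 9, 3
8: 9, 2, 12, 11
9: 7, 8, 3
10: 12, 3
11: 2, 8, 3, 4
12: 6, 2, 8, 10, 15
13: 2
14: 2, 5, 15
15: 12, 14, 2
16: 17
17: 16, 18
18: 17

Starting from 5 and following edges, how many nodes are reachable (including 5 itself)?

BFS from 5 visits: 5, 2, 3, 14, 4, 8, 11, 12, 13, 15, 1, 6, 7, 9, 10
Reachable nodes: 15 of 18 total.

15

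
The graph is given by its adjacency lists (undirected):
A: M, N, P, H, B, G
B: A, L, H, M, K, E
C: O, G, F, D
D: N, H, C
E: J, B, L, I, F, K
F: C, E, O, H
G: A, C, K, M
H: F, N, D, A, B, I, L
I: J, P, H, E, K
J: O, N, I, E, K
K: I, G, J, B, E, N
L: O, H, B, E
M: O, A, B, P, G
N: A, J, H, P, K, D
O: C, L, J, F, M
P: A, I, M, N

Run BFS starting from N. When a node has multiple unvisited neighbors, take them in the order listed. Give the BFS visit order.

N → A → J → H → P → K → D → M → B → G → O → I → E → F → L → C

Visit N; enqueue A, J, H, P, K, D → queue [A, J, H, P, K, D]
Visit A; enqueue M, B, G → queue [J, H, P, K, D, M, B, G]
Visit J; enqueue O, I, E → queue [H, P, K, D, M, B, G, O, I, E]
Visit H; enqueue F, L → queue [P, K, D, M, B, G, O, I, E, F, L]
Visit P → queue [K, D, M, B, G, O, I, E, F, L]
Visit K → queue [D, M, B, G, O, I, E, F, L]
Visit D; enqueue C → queue [M, B, G, O, I, E, F, L, C]
Visit M → queue [B, G, O, I, E, F, L, C]
Visit B → queue [G, O, I, E, F, L, C]
Visit G → queue [O, I, E, F, L, C]
Visit O → queue [I, E, F, L, C]
Visit I → queue [E, F, L, C]
Visit E → queue [F, L, C]
Visit F → queue [L, C]
Visit L → queue [C]
Visit C → queue []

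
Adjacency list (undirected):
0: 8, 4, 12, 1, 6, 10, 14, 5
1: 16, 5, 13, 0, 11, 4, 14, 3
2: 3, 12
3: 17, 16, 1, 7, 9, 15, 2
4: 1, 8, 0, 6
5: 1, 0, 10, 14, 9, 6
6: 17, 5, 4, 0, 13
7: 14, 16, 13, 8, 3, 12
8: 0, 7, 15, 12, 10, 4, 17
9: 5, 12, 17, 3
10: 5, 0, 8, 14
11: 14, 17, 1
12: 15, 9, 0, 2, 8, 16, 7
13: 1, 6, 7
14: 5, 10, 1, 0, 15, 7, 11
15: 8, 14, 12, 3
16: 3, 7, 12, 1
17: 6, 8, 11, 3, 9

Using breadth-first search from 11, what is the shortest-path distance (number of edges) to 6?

2

Level 0: 11
Level 1: 1, 14, 17
Level 2: 0, 3, 4, 5, 6, 7, 8, 9, 10, 13, 15, 16
Level 3: 2, 12
6 first appears at level 2.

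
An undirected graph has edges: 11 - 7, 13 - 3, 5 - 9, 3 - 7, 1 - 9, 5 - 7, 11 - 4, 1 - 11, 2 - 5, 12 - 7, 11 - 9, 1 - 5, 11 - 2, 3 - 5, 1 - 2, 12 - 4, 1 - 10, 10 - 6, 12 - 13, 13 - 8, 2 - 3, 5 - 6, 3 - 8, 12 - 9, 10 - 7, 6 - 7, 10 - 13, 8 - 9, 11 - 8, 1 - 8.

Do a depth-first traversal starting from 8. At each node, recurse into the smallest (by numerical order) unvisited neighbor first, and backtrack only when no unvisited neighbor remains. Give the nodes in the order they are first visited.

Visit 8
8 → 1
1 → 2
2 → 3
3 → 5
5 → 6
6 → 7
7 → 10
10 → 13
13 → 12
12 → 4
4 → 11
11 → 9

8, 1, 2, 3, 5, 6, 7, 10, 13, 12, 4, 11, 9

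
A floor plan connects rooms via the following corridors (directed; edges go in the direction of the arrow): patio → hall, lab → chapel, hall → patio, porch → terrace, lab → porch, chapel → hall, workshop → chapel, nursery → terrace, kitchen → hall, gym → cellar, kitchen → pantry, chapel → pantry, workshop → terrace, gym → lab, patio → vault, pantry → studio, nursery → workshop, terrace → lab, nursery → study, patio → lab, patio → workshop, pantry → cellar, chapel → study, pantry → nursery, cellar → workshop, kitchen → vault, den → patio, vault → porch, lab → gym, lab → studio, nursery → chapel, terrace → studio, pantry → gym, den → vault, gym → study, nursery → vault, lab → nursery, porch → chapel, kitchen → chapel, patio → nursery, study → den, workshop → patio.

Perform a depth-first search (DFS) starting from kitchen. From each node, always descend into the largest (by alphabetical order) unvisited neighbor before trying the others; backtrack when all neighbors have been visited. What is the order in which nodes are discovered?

kitchen vault porch terrace studio lab nursery workshop patio hall chapel study den pantry gym cellar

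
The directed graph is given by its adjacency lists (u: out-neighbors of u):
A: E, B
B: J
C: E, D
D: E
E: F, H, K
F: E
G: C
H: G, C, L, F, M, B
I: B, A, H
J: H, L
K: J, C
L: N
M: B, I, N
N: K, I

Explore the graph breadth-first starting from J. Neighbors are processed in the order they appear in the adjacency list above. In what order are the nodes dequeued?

J, H, L, G, C, F, M, B, N, E, D, I, K, A

Visit J; enqueue H, L → queue [H, L]
Visit H; enqueue G, C, F, M, B → queue [L, G, C, F, M, B]
Visit L; enqueue N → queue [G, C, F, M, B, N]
Visit G → queue [C, F, M, B, N]
Visit C; enqueue E, D → queue [F, M, B, N, E, D]
Visit F → queue [M, B, N, E, D]
Visit M; enqueue I → queue [B, N, E, D, I]
Visit B → queue [N, E, D, I]
Visit N; enqueue K → queue [E, D, I, K]
Visit E → queue [D, I, K]
Visit D → queue [I, K]
Visit I; enqueue A → queue [K, A]
Visit K → queue [A]
Visit A → queue []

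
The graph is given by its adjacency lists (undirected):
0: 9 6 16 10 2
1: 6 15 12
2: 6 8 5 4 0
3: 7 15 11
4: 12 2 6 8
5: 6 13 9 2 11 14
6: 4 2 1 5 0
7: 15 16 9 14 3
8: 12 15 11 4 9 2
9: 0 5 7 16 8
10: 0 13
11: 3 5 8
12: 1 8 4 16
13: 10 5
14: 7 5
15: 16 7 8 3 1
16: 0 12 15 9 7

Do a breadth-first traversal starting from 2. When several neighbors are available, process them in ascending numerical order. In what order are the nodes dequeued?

2 0 4 5 6 8 9 10 16 12 11 13 14 1 15 7 3

Visit 2; enqueue 0, 4, 5, 6, 8 → queue [0, 4, 5, 6, 8]
Visit 0; enqueue 9, 10, 16 → queue [4, 5, 6, 8, 9, 10, 16]
Visit 4; enqueue 12 → queue [5, 6, 8, 9, 10, 16, 12]
Visit 5; enqueue 11, 13, 14 → queue [6, 8, 9, 10, 16, 12, 11, 13, 14]
Visit 6; enqueue 1 → queue [8, 9, 10, 16, 12, 11, 13, 14, 1]
Visit 8; enqueue 15 → queue [9, 10, 16, 12, 11, 13, 14, 1, 15]
Visit 9; enqueue 7 → queue [10, 16, 12, 11, 13, 14, 1, 15, 7]
Visit 10 → queue [16, 12, 11, 13, 14, 1, 15, 7]
Visit 16 → queue [12, 11, 13, 14, 1, 15, 7]
Visit 12 → queue [11, 13, 14, 1, 15, 7]
Visit 11; enqueue 3 → queue [13, 14, 1, 15, 7, 3]
Visit 13 → queue [14, 1, 15, 7, 3]
Visit 14 → queue [1, 15, 7, 3]
Visit 1 → queue [15, 7, 3]
Visit 15 → queue [7, 3]
Visit 7 → queue [3]
Visit 3 → queue []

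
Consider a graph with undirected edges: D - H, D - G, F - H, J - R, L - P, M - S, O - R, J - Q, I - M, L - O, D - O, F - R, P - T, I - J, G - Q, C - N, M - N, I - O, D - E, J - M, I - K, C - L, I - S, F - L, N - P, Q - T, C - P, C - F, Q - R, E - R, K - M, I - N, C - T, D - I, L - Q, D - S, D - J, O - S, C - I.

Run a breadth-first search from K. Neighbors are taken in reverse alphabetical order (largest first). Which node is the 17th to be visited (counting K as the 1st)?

T

Visit K; enqueue M, I → queue [M, I]
Visit M; enqueue S, N, J → queue [I, S, N, J]
Visit I; enqueue O, D, C → queue [S, N, J, O, D, C]
Visit S → queue [N, J, O, D, C]
Visit N; enqueue P → queue [J, O, D, C, P]
Visit J; enqueue R, Q → queue [O, D, C, P, R, Q]
Visit O; enqueue L → queue [D, C, P, R, Q, L]
Visit D; enqueue H, G, E → queue [C, P, R, Q, L, H, G, E]
Visit C; enqueue T, F → queue [P, R, Q, L, H, G, E, T, F]
Visit P → queue [R, Q, L, H, G, E, T, F]
Visit R → queue [Q, L, H, G, E, T, F]
Visit Q → queue [L, H, G, E, T, F]
Visit L → queue [H, G, E, T, F]
Visit H → queue [G, E, T, F]
Visit G → queue [E, T, F]
Visit E → queue [T, F]
Visit T → queue [F]
Visit F → queue []

Visit order: K, M, I, S, N, J, O, D, C, P, R, Q, L, H, G, E, T, F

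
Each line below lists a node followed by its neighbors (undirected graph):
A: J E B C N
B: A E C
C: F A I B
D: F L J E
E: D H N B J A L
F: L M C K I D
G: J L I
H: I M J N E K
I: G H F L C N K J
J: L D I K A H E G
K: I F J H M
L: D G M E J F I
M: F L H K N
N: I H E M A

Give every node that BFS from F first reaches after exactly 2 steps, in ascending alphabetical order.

A, B, E, G, H, J, N

Level 0: F
Level 1: C, D, I, K, L, M
Level 2: A, B, E, G, H, J, N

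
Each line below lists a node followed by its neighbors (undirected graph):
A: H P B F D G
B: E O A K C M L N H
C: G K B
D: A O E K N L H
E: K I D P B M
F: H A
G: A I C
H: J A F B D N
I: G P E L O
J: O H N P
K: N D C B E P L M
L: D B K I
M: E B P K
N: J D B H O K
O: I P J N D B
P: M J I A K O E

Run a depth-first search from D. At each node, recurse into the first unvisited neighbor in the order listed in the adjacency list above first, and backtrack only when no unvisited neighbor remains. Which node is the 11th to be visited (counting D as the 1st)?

Visit D
D → A
A → H
H → J
J → O
O → I
I → G
G → C
C → K
K → N
N → B
B → E
E → P
P → M
B → L
H → F

Visit order: D, A, H, J, O, I, G, C, K, N, B, E, P, M, L, F

B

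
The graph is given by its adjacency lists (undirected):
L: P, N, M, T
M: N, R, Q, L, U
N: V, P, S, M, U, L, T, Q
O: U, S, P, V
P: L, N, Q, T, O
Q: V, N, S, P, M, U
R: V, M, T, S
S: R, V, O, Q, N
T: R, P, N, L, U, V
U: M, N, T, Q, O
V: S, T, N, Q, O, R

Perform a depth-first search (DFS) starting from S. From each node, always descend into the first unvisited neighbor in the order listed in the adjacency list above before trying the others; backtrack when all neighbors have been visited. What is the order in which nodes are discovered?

S -> R -> V -> T -> P -> L -> N -> M -> Q -> U -> O

Visit S
S → R
R → V
V → T
T → P
P → L
L → N
N → M
M → Q
Q → U
U → O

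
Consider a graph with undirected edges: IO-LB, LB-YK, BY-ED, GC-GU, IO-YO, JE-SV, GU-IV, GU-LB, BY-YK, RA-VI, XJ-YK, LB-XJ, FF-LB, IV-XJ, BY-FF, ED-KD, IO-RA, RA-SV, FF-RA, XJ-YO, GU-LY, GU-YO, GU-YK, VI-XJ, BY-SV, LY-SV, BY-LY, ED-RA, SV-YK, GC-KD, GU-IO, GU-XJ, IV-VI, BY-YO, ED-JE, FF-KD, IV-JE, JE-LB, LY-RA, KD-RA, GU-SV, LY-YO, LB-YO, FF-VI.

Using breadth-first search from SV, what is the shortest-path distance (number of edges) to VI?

2

Level 0: SV
Level 1: BY, GU, JE, LY, RA, YK
Level 2: ED, FF, GC, IO, IV, KD, LB, VI, XJ, YO
VI first appears at level 2.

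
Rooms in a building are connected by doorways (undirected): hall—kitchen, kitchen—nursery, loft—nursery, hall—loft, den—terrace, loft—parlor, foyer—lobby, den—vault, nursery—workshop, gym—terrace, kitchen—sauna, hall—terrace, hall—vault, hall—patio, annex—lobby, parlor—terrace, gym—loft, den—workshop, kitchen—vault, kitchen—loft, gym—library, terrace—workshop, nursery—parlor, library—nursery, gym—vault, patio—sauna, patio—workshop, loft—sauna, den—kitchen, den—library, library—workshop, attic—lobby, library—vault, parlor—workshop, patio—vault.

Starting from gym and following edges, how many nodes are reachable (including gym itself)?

BFS from gym visits: gym, library, loft, terrace, vault, den, nursery, workshop, hall, kitchen, parlor, sauna, patio
Reachable nodes: 13 of 17 total.

13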